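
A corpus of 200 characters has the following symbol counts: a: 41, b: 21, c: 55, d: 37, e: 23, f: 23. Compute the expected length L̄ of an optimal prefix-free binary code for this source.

2.52 bits/symbol

Probabilities are the counts divided by 200.
Repeatedly combine the two least-probable nodes; the expected code length is the sum of the merged weights.
merge 21/200 + 23/200 → 11/50
merge 23/200 + 37/200 → 3/10
merge 41/200 + 11/50 → 17/40
merge 11/40 + 3/10 → 23/40
merge 17/40 + 23/40 → 1
L = 11/50 + 3/10 + 17/40 + 23/40 + 1 = 63/25 = 2.52 bits/symbol.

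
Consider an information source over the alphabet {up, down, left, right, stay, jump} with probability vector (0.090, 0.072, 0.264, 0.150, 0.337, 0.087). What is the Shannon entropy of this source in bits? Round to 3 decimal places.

H = −Σ pᵢ log₂ pᵢ.
−0.090·log₂(0.090) = 0.3127
−0.072·log₂(0.072) = 0.2733
−0.264·log₂(0.264) = 0.5072
−0.150·log₂(0.150) = 0.4105
−0.337·log₂(0.337) = 0.5288
−0.087·log₂(0.087) = 0.3065
Sum ≈ 2.3390 → 2.339 bits.

2.339 bits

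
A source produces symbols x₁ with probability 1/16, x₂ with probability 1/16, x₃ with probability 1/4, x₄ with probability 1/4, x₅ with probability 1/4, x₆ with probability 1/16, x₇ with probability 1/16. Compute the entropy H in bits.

2.5 bits

Each probability is a power of 1/2, so log₂(1/p) is an integer.
H = Σ p·log₂(1/p) = 1/16·4 + 1/16·4 + 1/4·2 + 1/4·2 + 1/4·2 + 1/16·4 + 1/16·4 = 2.5 bits.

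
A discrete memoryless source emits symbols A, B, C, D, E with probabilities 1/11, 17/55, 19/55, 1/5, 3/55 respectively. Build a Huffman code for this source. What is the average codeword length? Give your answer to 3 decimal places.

Repeatedly combine the two least-probable nodes; the expected code length is the sum of the merged weights.
merge 3/55 + 1/11 → 8/55
merge 8/55 + 1/5 → 19/55
merge 17/55 + 19/55 → 36/55
merge 19/55 + 36/55 → 1
L = 8/55 + 19/55 + 36/55 + 1 = 118/55 ≈ 2.145 bits/symbol.

2.145 bits/symbol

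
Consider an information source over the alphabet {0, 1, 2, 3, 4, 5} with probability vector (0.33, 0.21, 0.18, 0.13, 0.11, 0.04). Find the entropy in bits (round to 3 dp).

H = −Σ pᵢ log₂ pᵢ.
−0.33·log₂(0.33) = 0.5278
−0.21·log₂(0.21) = 0.4728
−0.18·log₂(0.18) = 0.4453
−0.13·log₂(0.13) = 0.3826
−0.11·log₂(0.11) = 0.3503
−0.04·log₂(0.04) = 0.1858
Sum ≈ 2.3646 → 2.365 bits.

2.365 bits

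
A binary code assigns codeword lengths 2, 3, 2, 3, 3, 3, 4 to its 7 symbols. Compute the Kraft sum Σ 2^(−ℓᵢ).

1.0625

With common denominator 2^4 = 16: Σ 2^(−ℓᵢ) = 4/16 + 2/16 + 4/16 + 2/16 + 2/16 + 2/16 + 1/16 = 17/16 = 1.0625.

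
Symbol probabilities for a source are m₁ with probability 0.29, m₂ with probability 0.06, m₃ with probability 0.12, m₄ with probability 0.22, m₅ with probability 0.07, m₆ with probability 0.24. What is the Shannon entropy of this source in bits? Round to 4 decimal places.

H = −Σ pᵢ log₂ pᵢ.
−0.29·log₂(0.29) = 0.5179
−0.06·log₂(0.06) = 0.2435
−0.12·log₂(0.12) = 0.3671
−0.22·log₂(0.22) = 0.4806
−0.07·log₂(0.07) = 0.2686
−0.24·log₂(0.24) = 0.4941
Sum ≈ 2.3718 → 2.3718 bits.

2.3718 bits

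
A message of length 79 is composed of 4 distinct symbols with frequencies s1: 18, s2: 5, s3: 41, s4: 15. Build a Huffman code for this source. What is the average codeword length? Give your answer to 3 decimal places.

1.734 bits/symbol

Probabilities are the counts divided by 79.
Repeatedly combine the two least-probable nodes; the expected code length is the sum of the merged weights.
merge 5/79 + 15/79 → 20/79
merge 18/79 + 20/79 → 38/79
merge 38/79 + 41/79 → 1
L = 20/79 + 38/79 + 1 = 137/79 ≈ 1.734 bits/symbol.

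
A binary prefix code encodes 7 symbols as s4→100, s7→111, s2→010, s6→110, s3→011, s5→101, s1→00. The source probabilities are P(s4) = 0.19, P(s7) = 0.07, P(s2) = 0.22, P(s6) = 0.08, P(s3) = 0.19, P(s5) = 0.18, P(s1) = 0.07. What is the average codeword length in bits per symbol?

L̄ = Σ pᵢ·ℓᵢ = 0.19·3 + 0.07·3 + 0.22·3 + 0.08·3 + 0.19·3 + 0.18·3 + 0.07·2 = 2.93 bits/symbol.

2.93 bits/symbol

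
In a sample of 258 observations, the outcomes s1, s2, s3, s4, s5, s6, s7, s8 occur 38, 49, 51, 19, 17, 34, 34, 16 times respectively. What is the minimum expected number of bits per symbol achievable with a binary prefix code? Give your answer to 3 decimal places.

Probabilities are the counts divided by 258.
Repeatedly combine the two least-probable nodes; the expected code length is the sum of the merged weights.
merge 8/129 + 17/258 → 11/86
merge 19/258 + 11/86 → 26/129
merge 17/129 + 17/129 → 34/129
merge 19/129 + 49/258 → 29/86
merge 17/86 + 26/129 → 103/258
merge 34/129 + 29/86 → 155/258
merge 103/258 + 155/258 → 1
L = 11/86 + 26/129 + 34/129 + 29/86 + 103/258 + 155/258 + 1 = 126/43 ≈ 2.930 bits/symbol.

2.930 bits/symbol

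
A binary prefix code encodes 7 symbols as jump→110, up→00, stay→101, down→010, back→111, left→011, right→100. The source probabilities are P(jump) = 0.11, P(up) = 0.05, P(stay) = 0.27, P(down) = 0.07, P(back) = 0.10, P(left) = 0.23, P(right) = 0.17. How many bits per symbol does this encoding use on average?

L̄ = Σ pᵢ·ℓᵢ = 0.11·3 + 0.05·2 + 0.27·3 + 0.07·3 + 0.10·3 + 0.23·3 + 0.17·3 = 2.95 bits/symbol.

2.95 bits/symbol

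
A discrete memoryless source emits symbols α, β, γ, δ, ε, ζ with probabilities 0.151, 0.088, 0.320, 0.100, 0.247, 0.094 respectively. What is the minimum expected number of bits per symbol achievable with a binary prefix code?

2.433 bits/symbol

Repeatedly combine the two least-probable nodes; the expected code length is the sum of the merged weights.
merge 11/125 + 47/500 → 91/500
merge 1/10 + 151/1000 → 251/1000
merge 91/500 + 247/1000 → 429/1000
merge 251/1000 + 8/25 → 571/1000
merge 429/1000 + 571/1000 → 1
L = 91/500 + 251/1000 + 429/1000 + 571/1000 + 1 = 2433/1000 = 2.433 bits/symbol.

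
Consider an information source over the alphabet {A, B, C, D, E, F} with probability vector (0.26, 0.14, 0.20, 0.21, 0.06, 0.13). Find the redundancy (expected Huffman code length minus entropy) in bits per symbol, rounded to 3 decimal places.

Entropy H = −Σ p log₂ p ≈ 2.4658 bits.
Huffman merges: 3/50+13/100→19/100; 7/50+19/100→33/100; 1/5+21/100→41/100; 13/50+33/100→59/100; 41/100+59/100→1. L = 63/25 ≈ 2.5200.
L − H = 2.5200 − 2.4658 = 0.054 bits.

0.054 bits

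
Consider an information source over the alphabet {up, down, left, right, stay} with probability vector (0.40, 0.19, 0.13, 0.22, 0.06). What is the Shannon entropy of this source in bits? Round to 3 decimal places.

2.091 bits

H = −Σ pᵢ log₂ pᵢ.
−0.40·log₂(0.40) = 0.5288
−0.19·log₂(0.19) = 0.4552
−0.13·log₂(0.13) = 0.3826
−0.22·log₂(0.22) = 0.4806
−0.06·log₂(0.06) = 0.2435
Sum ≈ 2.0907 → 2.091 bits.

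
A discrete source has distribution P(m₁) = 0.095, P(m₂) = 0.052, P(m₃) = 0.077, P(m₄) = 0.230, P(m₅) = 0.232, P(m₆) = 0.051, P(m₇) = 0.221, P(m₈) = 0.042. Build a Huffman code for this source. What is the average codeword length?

Repeatedly combine the two least-probable nodes; the expected code length is the sum of the merged weights.
merge 21/500 + 51/1000 → 93/1000
merge 13/250 + 77/1000 → 129/1000
merge 93/1000 + 19/200 → 47/250
merge 129/1000 + 47/250 → 317/1000
merge 221/1000 + 23/100 → 451/1000
merge 29/125 + 317/1000 → 549/1000
merge 451/1000 + 549/1000 → 1
L = 93/1000 + 129/1000 + 47/250 + 317/1000 + 451/1000 + 549/1000 + 1 = 2727/1000 = 2.727 bits/symbol.

2.727 bits/symbol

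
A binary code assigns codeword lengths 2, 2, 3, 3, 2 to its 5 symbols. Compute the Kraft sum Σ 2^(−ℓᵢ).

1

With common denominator 2^3 = 8: Σ 2^(−ℓᵢ) = 2/8 + 2/8 + 1/8 + 1/8 + 2/8 = 8/8 = 1.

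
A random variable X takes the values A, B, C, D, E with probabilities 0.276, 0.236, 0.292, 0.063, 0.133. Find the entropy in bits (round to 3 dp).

H = −Σ pᵢ log₂ pᵢ.
−0.276·log₂(0.276) = 0.5126
−0.236·log₂(0.236) = 0.4916
−0.292·log₂(0.292) = 0.5186
−0.063·log₂(0.063) = 0.2513
−0.133·log₂(0.133) = 0.3871
Sum ≈ 2.1612 → 2.161 bits.

2.161 bits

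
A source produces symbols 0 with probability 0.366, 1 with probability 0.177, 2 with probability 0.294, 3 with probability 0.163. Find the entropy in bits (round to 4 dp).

1.9187 bits

H = −Σ pᵢ log₂ pᵢ.
−0.366·log₂(0.366) = 0.5307
−0.177·log₂(0.177) = 0.4422
−0.294·log₂(0.294) = 0.5192
−0.163·log₂(0.163) = 0.4266
Sum ≈ 1.9187 → 1.9187 bits.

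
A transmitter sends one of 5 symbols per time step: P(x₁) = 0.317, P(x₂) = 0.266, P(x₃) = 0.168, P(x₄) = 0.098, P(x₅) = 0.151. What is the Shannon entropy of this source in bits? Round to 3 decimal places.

2.206 bits

H = −Σ pᵢ log₂ pᵢ.
−0.317·log₂(0.317) = 0.5254
−0.266·log₂(0.266) = 0.5082
−0.168·log₂(0.168) = 0.4323
−0.098·log₂(0.098) = 0.3284
−0.151·log₂(0.151) = 0.4118
Sum ≈ 2.2062 → 2.206 bits.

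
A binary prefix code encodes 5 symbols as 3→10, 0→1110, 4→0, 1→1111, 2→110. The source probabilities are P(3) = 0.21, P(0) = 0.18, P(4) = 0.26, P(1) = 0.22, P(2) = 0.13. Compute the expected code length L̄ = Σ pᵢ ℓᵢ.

L̄ = Σ pᵢ·ℓᵢ = 0.21·2 + 0.18·4 + 0.26·1 + 0.22·4 + 0.13·3 = 2.67 bits/symbol.

2.67 bits/symbol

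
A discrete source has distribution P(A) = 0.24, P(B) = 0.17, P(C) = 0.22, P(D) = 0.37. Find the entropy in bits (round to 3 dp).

1.940 bits

H = −Σ pᵢ log₂ pᵢ.
−0.24·log₂(0.24) = 0.4941
−0.17·log₂(0.17) = 0.4346
−0.22·log₂(0.22) = 0.4806
−0.37·log₂(0.37) = 0.5307
Sum ≈ 1.9400 → 1.940 bits.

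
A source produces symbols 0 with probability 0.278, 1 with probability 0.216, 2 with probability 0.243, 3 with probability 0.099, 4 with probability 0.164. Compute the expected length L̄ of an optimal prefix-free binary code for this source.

2.263 bits/symbol

Repeatedly combine the two least-probable nodes; the expected code length is the sum of the merged weights.
merge 99/1000 + 41/250 → 263/1000
merge 27/125 + 243/1000 → 459/1000
merge 263/1000 + 139/500 → 541/1000
merge 459/1000 + 541/1000 → 1
L = 263/1000 + 459/1000 + 541/1000 + 1 = 2263/1000 = 2.263 bits/symbol.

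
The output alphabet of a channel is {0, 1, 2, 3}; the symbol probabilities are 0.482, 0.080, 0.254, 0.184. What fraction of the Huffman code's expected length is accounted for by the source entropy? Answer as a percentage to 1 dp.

Entropy H = −Σ p log₂ p ≈ 1.7506 bits.
Huffman merges: 2/25+23/125→33/125; 127/500+33/125→259/500; 241/500+259/500→1. L = 891/500 ≈ 1.7820.
Efficiency = H/L = 1.7506/1.7820 = 98.2%.

98.2%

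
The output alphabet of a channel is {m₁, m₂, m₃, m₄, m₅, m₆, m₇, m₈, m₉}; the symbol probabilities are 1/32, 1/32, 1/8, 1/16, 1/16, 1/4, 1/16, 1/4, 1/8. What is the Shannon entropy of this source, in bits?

2.8125 bits

Each probability is a power of 1/2, so log₂(1/p) is an integer.
H = Σ p·log₂(1/p) = 1/32·5 + 1/32·5 + 1/8·3 + 1/16·4 + 1/16·4 + 1/4·2 + 1/16·4 + 1/4·2 + 1/8·3 = 2.8125 bits.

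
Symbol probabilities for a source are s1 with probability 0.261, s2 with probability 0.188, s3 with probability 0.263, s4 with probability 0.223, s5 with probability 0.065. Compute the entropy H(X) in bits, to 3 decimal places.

2.205 bits

H = −Σ pᵢ log₂ pᵢ.
−0.261·log₂(0.261) = 0.5058
−0.188·log₂(0.188) = 0.4533
−0.263·log₂(0.263) = 0.5068
−0.223·log₂(0.223) = 0.4828
−0.065·log₂(0.065) = 0.2563
Sum ≈ 2.2049 → 2.205 bits.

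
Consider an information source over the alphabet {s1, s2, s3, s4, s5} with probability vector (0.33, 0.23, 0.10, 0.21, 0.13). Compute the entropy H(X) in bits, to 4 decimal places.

H = −Σ pᵢ log₂ pᵢ.
−0.33·log₂(0.33) = 0.5278
−0.23·log₂(0.23) = 0.4877
−0.10·log₂(0.10) = 0.3322
−0.21·log₂(0.21) = 0.4728
−0.13·log₂(0.13) = 0.3826
Sum ≈ 2.2032 → 2.2032 bits.

2.2032 bits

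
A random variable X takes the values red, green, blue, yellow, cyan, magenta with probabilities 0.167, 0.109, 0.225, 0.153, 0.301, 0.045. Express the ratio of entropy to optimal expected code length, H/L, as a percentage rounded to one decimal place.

97.6%

Entropy H = −Σ p log₂ p ≈ 2.4010 bits.
Huffman merges: 9/200+109/1000→77/500; 153/1000+77/500→307/1000; 167/1000+9/40→49/125; 301/1000+307/1000→76/125; 49/125+76/125→1. L = 2461/1000 ≈ 2.4610.
Efficiency = H/L = 2.4010/2.4610 = 97.6%.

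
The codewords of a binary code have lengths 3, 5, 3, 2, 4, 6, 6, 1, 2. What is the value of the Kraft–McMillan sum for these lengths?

1.375

With common denominator 2^6 = 64: Σ 2^(−ℓᵢ) = 8/64 + 2/64 + 8/64 + 16/64 + 4/64 + 1/64 + 1/64 + 32/64 + 16/64 = 88/64 = 1.375.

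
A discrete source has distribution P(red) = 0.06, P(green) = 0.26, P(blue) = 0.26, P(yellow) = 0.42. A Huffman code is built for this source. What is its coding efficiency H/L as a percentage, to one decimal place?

Entropy H = −Σ p log₂ p ≈ 1.7798 bits.
Huffman merges: 3/50+13/50→8/25; 13/50+8/25→29/50; 21/50+29/50→1. L = 19/10 ≈ 1.9000.
Efficiency = H/L = 1.7798/1.9000 = 93.7%.

93.7%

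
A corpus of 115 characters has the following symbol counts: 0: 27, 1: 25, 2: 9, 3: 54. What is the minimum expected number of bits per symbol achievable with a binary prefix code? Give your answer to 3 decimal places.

1.826 bits/symbol

Probabilities are the counts divided by 115.
Repeatedly combine the two least-probable nodes; the expected code length is the sum of the merged weights.
merge 9/115 + 5/23 → 34/115
merge 27/115 + 34/115 → 61/115
merge 54/115 + 61/115 → 1
L = 34/115 + 61/115 + 1 = 42/23 ≈ 1.826 bits/symbol.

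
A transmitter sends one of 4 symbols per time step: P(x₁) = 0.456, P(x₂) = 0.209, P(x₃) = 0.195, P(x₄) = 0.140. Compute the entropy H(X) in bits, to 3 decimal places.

1.846 bits

H = −Σ pᵢ log₂ pᵢ.
−0.456·log₂(0.456) = 0.5166
−0.209·log₂(0.209) = 0.4720
−0.195·log₂(0.195) = 0.4599
−0.140·log₂(0.140) = 0.3971
Sum ≈ 1.8456 → 1.846 bits.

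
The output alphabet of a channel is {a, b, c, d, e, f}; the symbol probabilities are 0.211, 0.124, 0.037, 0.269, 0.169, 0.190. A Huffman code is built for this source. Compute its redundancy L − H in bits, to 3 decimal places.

0.070 bits

Entropy H = −Σ p log₂ p ≈ 2.4213 bits.
Huffman merges: 37/1000+31/250→161/1000; 161/1000+169/1000→33/100; 19/100+211/1000→401/1000; 269/1000+33/100→599/1000; 401/1000+599/1000→1. L = 2491/1000 ≈ 2.4910.
L − H = 2.4910 − 2.4213 = 0.070 bits.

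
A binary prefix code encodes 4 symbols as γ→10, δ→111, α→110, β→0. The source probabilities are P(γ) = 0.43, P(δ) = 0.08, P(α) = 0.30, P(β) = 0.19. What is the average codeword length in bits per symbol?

2.19 bits/symbol

L̄ = Σ pᵢ·ℓᵢ = 0.43·2 + 0.08·3 + 0.30·3 + 0.19·1 = 2.19 bits/symbol.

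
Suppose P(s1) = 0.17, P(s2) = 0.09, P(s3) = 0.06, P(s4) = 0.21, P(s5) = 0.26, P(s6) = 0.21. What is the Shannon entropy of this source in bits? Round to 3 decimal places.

2.442 bits

H = −Σ pᵢ log₂ pᵢ.
−0.17·log₂(0.17) = 0.4346
−0.09·log₂(0.09) = 0.3127
−0.06·log₂(0.06) = 0.2435
−0.21·log₂(0.21) = 0.4728
−0.26·log₂(0.26) = 0.5053
−0.21·log₂(0.21) = 0.4728
Sum ≈ 2.4417 → 2.442 bits.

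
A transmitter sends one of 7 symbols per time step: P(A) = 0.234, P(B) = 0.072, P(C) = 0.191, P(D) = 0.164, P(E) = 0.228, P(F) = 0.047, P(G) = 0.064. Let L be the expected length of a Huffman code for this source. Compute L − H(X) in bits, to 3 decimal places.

0.046 bits

Entropy H = −Σ p log₂ p ≈ 2.5950 bits.
Huffman merges: 47/1000+8/125→111/1000; 9/125+111/1000→183/1000; 41/250+183/1000→347/1000; 191/1000+57/250→419/1000; 117/500+347/1000→581/1000; 419/1000+581/1000→1. L = 2641/1000 ≈ 2.6410.
L − H = 2.6410 − 2.5950 = 0.046 bits.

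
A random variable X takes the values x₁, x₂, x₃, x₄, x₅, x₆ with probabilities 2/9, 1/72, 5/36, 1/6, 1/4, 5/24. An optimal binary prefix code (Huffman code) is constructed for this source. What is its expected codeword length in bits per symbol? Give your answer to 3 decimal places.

Repeatedly combine the two least-probable nodes; the expected code length is the sum of the merged weights.
merge 1/72 + 5/36 → 11/72
merge 11/72 + 1/6 → 23/72
merge 5/24 + 2/9 → 31/72
merge 1/4 + 23/72 → 41/72
merge 31/72 + 41/72 → 1
L = 11/72 + 23/72 + 31/72 + 41/72 + 1 = 89/36 ≈ 2.472 bits/symbol.

2.472 bits/symbol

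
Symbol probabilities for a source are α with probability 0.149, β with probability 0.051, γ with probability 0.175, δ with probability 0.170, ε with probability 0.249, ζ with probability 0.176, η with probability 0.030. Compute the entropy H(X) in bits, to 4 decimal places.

H = −Σ pᵢ log₂ pᵢ.
−0.149·log₂(0.149) = 0.4092
−0.051·log₂(0.051) = 0.2190
−0.175·log₂(0.175) = 0.4401
−0.170·log₂(0.170) = 0.4346
−0.249·log₂(0.249) = 0.4994
−0.176·log₂(0.176) = 0.4411
−0.030·log₂(0.030) = 0.1518
Sum ≈ 2.5952 → 2.5952 bits.

2.5952 bits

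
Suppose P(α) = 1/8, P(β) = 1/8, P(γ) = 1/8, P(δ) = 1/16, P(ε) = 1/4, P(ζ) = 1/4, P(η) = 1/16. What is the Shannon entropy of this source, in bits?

2.625 bits

Each probability is a power of 1/2, so log₂(1/p) is an integer.
H = Σ p·log₂(1/p) = 1/8·3 + 1/8·3 + 1/8·3 + 1/16·4 + 1/4·2 + 1/4·2 + 1/16·4 = 2.625 bits.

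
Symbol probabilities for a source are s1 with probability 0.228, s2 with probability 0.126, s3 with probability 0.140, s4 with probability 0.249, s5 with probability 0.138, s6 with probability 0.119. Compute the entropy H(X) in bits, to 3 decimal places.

H = −Σ pᵢ log₂ pᵢ.
−0.228·log₂(0.228) = 0.4863
−0.126·log₂(0.126) = 0.3766
−0.140·log₂(0.140) = 0.3971
−0.249·log₂(0.249) = 0.4994
−0.138·log₂(0.138) = 0.3943
−0.119·log₂(0.119) = 0.3654
Sum ≈ 2.5191 → 2.519 bits.

2.519 bits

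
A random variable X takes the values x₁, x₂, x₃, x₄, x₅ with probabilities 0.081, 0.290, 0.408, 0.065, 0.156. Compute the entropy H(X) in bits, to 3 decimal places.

H = −Σ pᵢ log₂ pᵢ.
−0.081·log₂(0.081) = 0.2937
−0.290·log₂(0.290) = 0.5179
−0.408·log₂(0.408) = 0.5277
−0.065·log₂(0.065) = 0.2563
−0.156·log₂(0.156) = 0.4181
Sum ≈ 2.0138 → 2.014 bits.

2.014 bits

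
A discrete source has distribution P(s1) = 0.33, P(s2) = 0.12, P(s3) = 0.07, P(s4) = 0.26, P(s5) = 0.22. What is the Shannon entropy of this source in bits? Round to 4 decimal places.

2.1493 bits

H = −Σ pᵢ log₂ pᵢ.
−0.33·log₂(0.33) = 0.5278
−0.12·log₂(0.12) = 0.3671
−0.07·log₂(0.07) = 0.2686
−0.26·log₂(0.26) = 0.5053
−0.22·log₂(0.22) = 0.4806
Sum ≈ 2.1493 → 2.1493 bits.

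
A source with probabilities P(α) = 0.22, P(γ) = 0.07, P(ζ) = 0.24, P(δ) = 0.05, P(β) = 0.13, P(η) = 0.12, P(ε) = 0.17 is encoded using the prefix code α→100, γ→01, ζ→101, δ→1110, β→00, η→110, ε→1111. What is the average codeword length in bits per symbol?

L̄ = Σ pᵢ·ℓᵢ = 0.22·3 + 0.07·2 + 0.24·3 + 0.05·4 + 0.13·2 + 0.12·3 + 0.17·4 = 3.02 bits/symbol.

3.02 bits/symbol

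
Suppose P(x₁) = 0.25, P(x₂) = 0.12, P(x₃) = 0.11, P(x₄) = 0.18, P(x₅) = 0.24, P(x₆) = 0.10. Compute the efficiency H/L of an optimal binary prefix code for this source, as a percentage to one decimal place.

99.2%

Entropy H = −Σ p log₂ p ≈ 2.4890 bits.
Huffman merges: 1/10+11/100→21/100; 3/25+9/50→3/10; 21/100+6/25→9/20; 1/4+3/10→11/20; 9/20+11/20→1. L = 251/100 ≈ 2.5100.
Efficiency = H/L = 2.4890/2.5100 = 99.2%.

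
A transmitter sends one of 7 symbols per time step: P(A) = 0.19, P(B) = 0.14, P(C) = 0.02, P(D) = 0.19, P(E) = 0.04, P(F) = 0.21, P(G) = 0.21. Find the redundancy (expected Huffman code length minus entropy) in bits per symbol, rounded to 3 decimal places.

0.088 bits

Entropy H = −Σ p log₂ p ≈ 2.5518 bits.
Huffman merges: 1/50+1/25→3/50; 3/50+7/50→1/5; 19/100+19/100→19/50; 1/5+21/100→41/100; 21/100+19/50→59/100; 41/100+59/100→1. L = 66/25 ≈ 2.6400.
L − H = 2.6400 − 2.5518 = 0.088 bits.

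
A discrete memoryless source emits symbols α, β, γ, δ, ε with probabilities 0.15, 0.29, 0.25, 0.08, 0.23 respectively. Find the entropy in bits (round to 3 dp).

H = −Σ pᵢ log₂ pᵢ.
−0.15·log₂(0.15) = 0.4105
−0.29·log₂(0.29) = 0.5179
−0.25·log₂(0.25) = 0.5000
−0.08·log₂(0.08) = 0.2915
−0.23·log₂(0.23) = 0.4877
Sum ≈ 2.2076 → 2.208 bits.

2.208 bits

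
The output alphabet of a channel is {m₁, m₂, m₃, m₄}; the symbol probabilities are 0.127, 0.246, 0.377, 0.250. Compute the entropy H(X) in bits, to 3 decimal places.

1.906 bits

H = −Σ pᵢ log₂ pᵢ.
−0.127·log₂(0.127) = 0.3781
−0.246·log₂(0.246) = 0.4977
−0.377·log₂(0.377) = 0.5306
−0.250·log₂(0.250) = 0.5000
Sum ≈ 1.9064 → 1.906 bits.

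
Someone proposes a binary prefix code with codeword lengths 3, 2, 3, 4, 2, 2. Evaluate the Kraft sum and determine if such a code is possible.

1.0625; no

With common denominator 2^4 = 16: Σ 2^(−ℓᵢ) = 2/16 + 4/16 + 2/16 + 1/16 + 4/16 + 4/16 = 17/16 = 1.0625.
Kraft's inequality requires Σ ≤ 1; here Σ = 1.0625 > 1, so no such prefix code exists.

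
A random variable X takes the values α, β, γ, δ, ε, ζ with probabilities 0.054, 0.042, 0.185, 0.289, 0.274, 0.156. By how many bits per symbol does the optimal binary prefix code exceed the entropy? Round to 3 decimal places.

0.031 bits

Entropy H = −Σ p log₂ p ≈ 2.3173 bits.
Huffman merges: 21/500+27/500→12/125; 12/125+39/250→63/250; 37/200+63/250→437/1000; 137/500+289/1000→563/1000; 437/1000+563/1000→1. L = 587/250 ≈ 2.3480.
L − H = 2.3480 − 2.3173 = 0.031 bits.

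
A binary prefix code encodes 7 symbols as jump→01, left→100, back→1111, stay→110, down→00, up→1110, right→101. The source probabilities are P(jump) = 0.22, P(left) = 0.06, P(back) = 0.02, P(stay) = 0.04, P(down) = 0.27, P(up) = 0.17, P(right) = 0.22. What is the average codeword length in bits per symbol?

2.7 bits/symbol

L̄ = Σ pᵢ·ℓᵢ = 0.22·2 + 0.06·3 + 0.02·4 + 0.04·3 + 0.27·2 + 0.17·4 + 0.22·3 = 2.7 bits/symbol.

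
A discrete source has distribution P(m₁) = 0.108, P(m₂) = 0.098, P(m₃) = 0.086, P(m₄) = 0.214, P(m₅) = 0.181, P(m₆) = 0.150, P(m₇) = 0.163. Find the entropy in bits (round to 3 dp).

H = −Σ pᵢ log₂ pᵢ.
−0.108·log₂(0.108) = 0.3468
−0.098·log₂(0.098) = 0.3284
−0.086·log₂(0.086) = 0.3044
−0.214·log₂(0.214) = 0.4760
−0.181·log₂(0.181) = 0.4463
−0.150·log₂(0.150) = 0.4105
−0.163·log₂(0.163) = 0.4266
Sum ≈ 2.7390 → 2.739 bits.

2.739 bits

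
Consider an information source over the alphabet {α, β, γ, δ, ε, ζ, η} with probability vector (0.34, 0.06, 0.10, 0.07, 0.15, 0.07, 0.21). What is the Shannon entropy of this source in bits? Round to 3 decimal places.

2.525 bits

H = −Σ pᵢ log₂ pᵢ.
−0.34·log₂(0.34) = 0.5292
−0.06·log₂(0.06) = 0.2435
−0.10·log₂(0.10) = 0.3322
−0.07·log₂(0.07) = 0.2686
−0.15·log₂(0.15) = 0.4105
−0.07·log₂(0.07) = 0.2686
−0.21·log₂(0.21) = 0.4728
Sum ≈ 2.5254 → 2.525 bits.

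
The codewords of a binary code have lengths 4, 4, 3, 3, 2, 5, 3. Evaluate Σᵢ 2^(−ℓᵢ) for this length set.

With common denominator 2^5 = 32: Σ 2^(−ℓᵢ) = 2/32 + 2/32 + 4/32 + 4/32 + 8/32 + 1/32 + 4/32 = 25/32 = 0.78125.

0.78125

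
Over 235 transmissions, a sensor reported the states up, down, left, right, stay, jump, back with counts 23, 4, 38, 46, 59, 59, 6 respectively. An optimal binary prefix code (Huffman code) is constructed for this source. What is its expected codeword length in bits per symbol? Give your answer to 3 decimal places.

Probabilities are the counts divided by 235.
Repeatedly combine the two least-probable nodes; the expected code length is the sum of the merged weights.
merge 4/235 + 6/235 → 2/47
merge 2/47 + 23/235 → 33/235
merge 33/235 + 38/235 → 71/235
merge 46/235 + 59/235 → 21/47
merge 59/235 + 71/235 → 26/47
merge 21/47 + 26/47 → 1
L = 2/47 + 33/235 + 71/235 + 21/47 + 26/47 + 1 = 584/235 ≈ 2.485 bits/symbol.

2.485 bits/symbol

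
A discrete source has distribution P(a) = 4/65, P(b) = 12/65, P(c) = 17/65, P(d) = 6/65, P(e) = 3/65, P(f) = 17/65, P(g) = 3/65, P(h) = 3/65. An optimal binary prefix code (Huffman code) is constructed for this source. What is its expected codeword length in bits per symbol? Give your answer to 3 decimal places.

2.677 bits/symbol

Repeatedly combine the two least-probable nodes; the expected code length is the sum of the merged weights.
merge 3/65 + 3/65 → 6/65
merge 3/65 + 4/65 → 7/65
merge 6/65 + 6/65 → 12/65
merge 7/65 + 12/65 → 19/65
merge 12/65 + 17/65 → 29/65
merge 17/65 + 19/65 → 36/65
merge 29/65 + 36/65 → 1
L = 6/65 + 7/65 + 12/65 + 19/65 + 29/65 + 36/65 + 1 = 174/65 ≈ 2.677 bits/symbol.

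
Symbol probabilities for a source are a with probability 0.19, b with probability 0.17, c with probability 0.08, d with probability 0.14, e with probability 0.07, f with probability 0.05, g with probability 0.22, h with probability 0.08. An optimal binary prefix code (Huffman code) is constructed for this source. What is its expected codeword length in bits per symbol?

2.87 bits/symbol

Repeatedly combine the two least-probable nodes; the expected code length is the sum of the merged weights.
merge 1/20 + 7/100 → 3/25
merge 2/25 + 2/25 → 4/25
merge 3/25 + 7/50 → 13/50
merge 4/25 + 17/100 → 33/100
merge 19/100 + 11/50 → 41/100
merge 13/50 + 33/100 → 59/100
merge 41/100 + 59/100 → 1
L = 3/25 + 4/25 + 13/50 + 33/100 + 41/100 + 59/100 + 1 = 287/100 = 2.87 bits/symbol.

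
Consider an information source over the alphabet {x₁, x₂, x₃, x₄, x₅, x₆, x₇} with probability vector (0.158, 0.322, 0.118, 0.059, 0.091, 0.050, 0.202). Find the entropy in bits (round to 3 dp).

H = −Σ pᵢ log₂ pᵢ.
−0.158·log₂(0.158) = 0.4206
−0.322·log₂(0.322) = 0.5264
−0.118·log₂(0.118) = 0.3638
−0.059·log₂(0.059) = 0.2409
−0.091·log₂(0.091) = 0.3147
−0.050·log₂(0.050) = 0.2161
−0.202·log₂(0.202) = 0.4661
Sum ≈ 2.5486 → 2.549 bits.

2.549 bits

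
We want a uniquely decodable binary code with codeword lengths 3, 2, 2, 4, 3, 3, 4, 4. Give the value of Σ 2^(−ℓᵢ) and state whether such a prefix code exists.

With common denominator 2^4 = 16: Σ 2^(−ℓᵢ) = 2/16 + 4/16 + 4/16 + 1/16 + 2/16 + 2/16 + 1/16 + 1/16 = 17/16 = 1.0625.
Kraft's inequality requires Σ ≤ 1; here Σ = 1.0625 > 1, so no such prefix code exists.

1.0625; no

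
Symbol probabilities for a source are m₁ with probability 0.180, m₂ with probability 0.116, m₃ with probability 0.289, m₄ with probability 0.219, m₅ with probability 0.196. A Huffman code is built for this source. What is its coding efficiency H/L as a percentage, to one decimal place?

98.6%

Entropy H = −Σ p log₂ p ≈ 2.2640 bits.
Huffman merges: 29/250+9/50→37/125; 49/250+219/1000→83/200; 289/1000+37/125→117/200; 83/200+117/200→1. L = 287/125 ≈ 2.2960.
Efficiency = H/L = 2.2640/2.2960 = 98.6%.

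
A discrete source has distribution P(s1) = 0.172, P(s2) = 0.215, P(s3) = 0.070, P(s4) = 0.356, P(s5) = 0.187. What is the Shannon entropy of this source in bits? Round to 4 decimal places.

2.1649 bits

H = −Σ pᵢ log₂ pᵢ.
−0.172·log₂(0.172) = 0.4368
−0.215·log₂(0.215) = 0.4768
−0.070·log₂(0.070) = 0.2686
−0.356·log₂(0.356) = 0.5305
−0.187·log₂(0.187) = 0.4523
Sum ≈ 2.1649 → 2.1649 bits.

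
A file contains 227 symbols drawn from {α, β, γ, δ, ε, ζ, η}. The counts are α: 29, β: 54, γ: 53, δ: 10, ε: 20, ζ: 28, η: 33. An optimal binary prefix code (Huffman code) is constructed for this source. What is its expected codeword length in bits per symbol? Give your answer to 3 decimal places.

2.661 bits/symbol

Probabilities are the counts divided by 227.
Repeatedly combine the two least-probable nodes; the expected code length is the sum of the merged weights.
merge 10/227 + 20/227 → 30/227
merge 28/227 + 29/227 → 57/227
merge 30/227 + 33/227 → 63/227
merge 53/227 + 54/227 → 107/227
merge 57/227 + 63/227 → 120/227
merge 107/227 + 120/227 → 1
L = 30/227 + 57/227 + 63/227 + 107/227 + 120/227 + 1 = 604/227 ≈ 2.661 bits/symbol.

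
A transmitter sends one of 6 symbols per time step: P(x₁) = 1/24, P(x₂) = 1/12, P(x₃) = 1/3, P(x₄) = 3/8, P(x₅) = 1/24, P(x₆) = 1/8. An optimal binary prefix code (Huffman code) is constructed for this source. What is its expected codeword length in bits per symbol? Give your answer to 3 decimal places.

Repeatedly combine the two least-probable nodes; the expected code length is the sum of the merged weights.
merge 1/24 + 1/24 → 1/12
merge 1/12 + 1/12 → 1/6
merge 1/8 + 1/6 → 7/24
merge 7/24 + 1/3 → 5/8
merge 3/8 + 5/8 → 1
L = 1/12 + 1/6 + 7/24 + 5/8 + 1 = 13/6 ≈ 2.167 bits/symbol.

2.167 bits/symbol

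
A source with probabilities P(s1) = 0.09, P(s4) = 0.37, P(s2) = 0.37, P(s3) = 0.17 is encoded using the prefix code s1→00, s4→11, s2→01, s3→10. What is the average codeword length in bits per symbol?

L̄ = Σ pᵢ·ℓᵢ = 0.09·2 + 0.37·2 + 0.37·2 + 0.17·2 = 2 bits/symbol.

2 bits/symbol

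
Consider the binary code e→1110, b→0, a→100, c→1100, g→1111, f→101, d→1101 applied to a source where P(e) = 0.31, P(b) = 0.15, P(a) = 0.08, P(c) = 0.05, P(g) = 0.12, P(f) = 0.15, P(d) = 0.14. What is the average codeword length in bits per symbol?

L̄ = Σ pᵢ·ℓᵢ = 0.31·4 + 0.15·1 + 0.08·3 + 0.05·4 + 0.12·4 + 0.15·3 + 0.14·4 = 3.32 bits/symbol.

3.32 bits/symbol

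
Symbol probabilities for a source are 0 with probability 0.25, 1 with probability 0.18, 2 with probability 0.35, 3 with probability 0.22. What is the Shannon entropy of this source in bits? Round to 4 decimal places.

1.9560 bits

H = −Σ pᵢ log₂ pᵢ.
−0.25·log₂(0.25) = 0.5000
−0.18·log₂(0.18) = 0.4453
−0.35·log₂(0.35) = 0.5301
−0.22·log₂(0.22) = 0.4806
Sum ≈ 1.9560 → 1.9560 bits.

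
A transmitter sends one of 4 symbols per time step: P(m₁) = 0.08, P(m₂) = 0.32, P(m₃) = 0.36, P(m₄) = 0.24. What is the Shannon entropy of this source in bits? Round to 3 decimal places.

H = −Σ pᵢ log₂ pᵢ.
−0.08·log₂(0.08) = 0.2915
−0.32·log₂(0.32) = 0.5260
−0.36·log₂(0.36) = 0.5306
−0.24·log₂(0.24) = 0.4941
Sum ≈ 1.8423 → 1.842 bits.

1.842 bits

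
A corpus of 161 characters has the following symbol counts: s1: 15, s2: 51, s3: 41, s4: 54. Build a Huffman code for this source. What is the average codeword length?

2 bits/symbol

Probabilities are the counts divided by 161.
Repeatedly combine the two least-probable nodes; the expected code length is the sum of the merged weights.
merge 15/161 + 41/161 → 8/23
merge 51/161 + 54/161 → 15/23
merge 8/23 + 15/23 → 1
L = 8/23 + 15/23 + 1 = 2 bits/symbol.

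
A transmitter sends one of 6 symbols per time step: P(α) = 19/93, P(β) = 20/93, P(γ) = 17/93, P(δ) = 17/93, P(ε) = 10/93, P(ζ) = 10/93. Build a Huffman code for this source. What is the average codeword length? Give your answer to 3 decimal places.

Repeatedly combine the two least-probable nodes; the expected code length is the sum of the merged weights.
merge 10/93 + 10/93 → 20/93
merge 17/93 + 17/93 → 34/93
merge 19/93 + 20/93 → 13/31
merge 20/93 + 34/93 → 18/31
merge 13/31 + 18/31 → 1
L = 20/93 + 34/93 + 13/31 + 18/31 + 1 = 80/31 ≈ 2.581 bits/symbol.

2.581 bits/symbol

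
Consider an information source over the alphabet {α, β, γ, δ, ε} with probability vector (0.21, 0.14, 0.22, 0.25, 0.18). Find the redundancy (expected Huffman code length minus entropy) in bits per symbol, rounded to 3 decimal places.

0.024 bits

Entropy H = −Σ p log₂ p ≈ 2.2958 bits.
Huffman merges: 7/50+9/50→8/25; 21/100+11/50→43/100; 1/4+8/25→57/100; 43/100+57/100→1. L = 58/25 ≈ 2.3200.
L − H = 2.3200 − 2.2958 = 0.024 bits.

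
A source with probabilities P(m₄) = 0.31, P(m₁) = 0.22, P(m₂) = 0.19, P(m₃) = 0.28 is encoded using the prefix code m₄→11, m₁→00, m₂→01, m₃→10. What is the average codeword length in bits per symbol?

2 bits/symbol

L̄ = Σ pᵢ·ℓᵢ = 0.31·2 + 0.22·2 + 0.19·2 + 0.28·2 = 2 bits/symbol.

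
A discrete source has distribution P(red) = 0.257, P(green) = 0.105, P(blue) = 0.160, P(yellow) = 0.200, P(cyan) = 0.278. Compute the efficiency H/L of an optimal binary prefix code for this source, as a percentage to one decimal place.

99.2%

Entropy H = −Σ p log₂ p ≈ 2.2460 bits.
Huffman merges: 21/200+4/25→53/200; 1/5+257/1000→457/1000; 53/200+139/500→543/1000; 457/1000+543/1000→1. L = 453/200 ≈ 2.2650.
Efficiency = H/L = 2.2460/2.2650 = 99.2%.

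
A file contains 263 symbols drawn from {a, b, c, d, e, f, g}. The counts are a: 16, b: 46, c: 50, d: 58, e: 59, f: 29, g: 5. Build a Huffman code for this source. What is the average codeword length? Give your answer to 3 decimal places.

2.635 bits/symbol

Probabilities are the counts divided by 263.
Repeatedly combine the two least-probable nodes; the expected code length is the sum of the merged weights.
merge 5/263 + 16/263 → 21/263
merge 21/263 + 29/263 → 50/263
merge 46/263 + 50/263 → 96/263
merge 50/263 + 58/263 → 108/263
merge 59/263 + 96/263 → 155/263
merge 108/263 + 155/263 → 1
L = 21/263 + 50/263 + 96/263 + 108/263 + 155/263 + 1 = 693/263 ≈ 2.635 bits/symbol.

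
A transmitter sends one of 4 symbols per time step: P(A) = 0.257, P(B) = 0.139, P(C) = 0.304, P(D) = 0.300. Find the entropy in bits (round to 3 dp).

1.943 bits

H = −Σ pᵢ log₂ pᵢ.
−0.257·log₂(0.257) = 0.5038
−0.139·log₂(0.139) = 0.3957
−0.304·log₂(0.304) = 0.5222
−0.300·log₂(0.300) = 0.5211
Sum ≈ 1.9428 → 1.943 bits.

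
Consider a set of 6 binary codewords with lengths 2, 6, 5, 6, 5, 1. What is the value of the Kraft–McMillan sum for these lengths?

0.84375

With common denominator 2^6 = 64: Σ 2^(−ℓᵢ) = 16/64 + 1/64 + 2/64 + 1/64 + 2/64 + 32/64 = 54/64 = 0.84375.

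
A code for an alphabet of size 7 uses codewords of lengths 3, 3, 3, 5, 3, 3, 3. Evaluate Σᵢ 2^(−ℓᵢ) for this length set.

With common denominator 2^5 = 32: Σ 2^(−ℓᵢ) = 4/32 + 4/32 + 4/32 + 1/32 + 4/32 + 4/32 + 4/32 = 25/32 = 0.78125.

0.78125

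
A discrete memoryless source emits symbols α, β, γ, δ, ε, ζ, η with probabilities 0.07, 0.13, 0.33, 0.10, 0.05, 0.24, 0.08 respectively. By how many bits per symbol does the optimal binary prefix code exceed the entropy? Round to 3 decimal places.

0.037 bits

Entropy H = −Σ p log₂ p ≈ 2.5130 bits.
Huffman merges: 1/20+7/100→3/25; 2/25+1/10→9/50; 3/25+13/100→1/4; 9/50+6/25→21/50; 1/4+33/100→29/50; 21/50+29/50→1. L = 51/20 ≈ 2.5500.
L − H = 2.5500 − 2.5130 = 0.037 bits.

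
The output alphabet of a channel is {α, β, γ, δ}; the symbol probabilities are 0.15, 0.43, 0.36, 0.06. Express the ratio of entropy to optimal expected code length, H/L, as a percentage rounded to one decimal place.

96.0%

Entropy H = −Σ p log₂ p ≈ 1.7083 bits.
Huffman merges: 3/50+3/20→21/100; 21/100+9/25→57/100; 43/100+57/100→1. L = 89/50 ≈ 1.7800.
Efficiency = H/L = 1.7083/1.7800 = 96.0%.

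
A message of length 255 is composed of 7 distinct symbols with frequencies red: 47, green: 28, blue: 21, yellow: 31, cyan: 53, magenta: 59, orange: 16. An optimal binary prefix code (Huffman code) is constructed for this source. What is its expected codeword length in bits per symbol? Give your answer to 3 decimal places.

2.706 bits/symbol

Probabilities are the counts divided by 255.
Repeatedly combine the two least-probable nodes; the expected code length is the sum of the merged weights.
merge 16/255 + 7/85 → 37/255
merge 28/255 + 31/255 → 59/255
merge 37/255 + 47/255 → 28/85
merge 53/255 + 59/255 → 112/255
merge 59/255 + 28/85 → 143/255
merge 112/255 + 143/255 → 1
L = 37/255 + 59/255 + 28/85 + 112/255 + 143/255 + 1 = 46/17 ≈ 2.706 bits/symbol.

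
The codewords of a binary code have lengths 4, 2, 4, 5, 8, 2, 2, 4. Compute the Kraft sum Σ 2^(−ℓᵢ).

0.97265625

With common denominator 2^8 = 256: Σ 2^(−ℓᵢ) = 16/256 + 64/256 + 16/256 + 8/256 + 1/256 + 64/256 + 64/256 + 16/256 = 249/256 = 0.97265625.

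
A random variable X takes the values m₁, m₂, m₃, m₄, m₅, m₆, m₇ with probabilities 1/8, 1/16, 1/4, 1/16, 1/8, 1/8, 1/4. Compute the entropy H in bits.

Each probability is a power of 1/2, so log₂(1/p) is an integer.
H = Σ p·log₂(1/p) = 1/8·3 + 1/16·4 + 1/4·2 + 1/16·4 + 1/8·3 + 1/8·3 + 1/4·2 = 2.625 bits.

2.625 bits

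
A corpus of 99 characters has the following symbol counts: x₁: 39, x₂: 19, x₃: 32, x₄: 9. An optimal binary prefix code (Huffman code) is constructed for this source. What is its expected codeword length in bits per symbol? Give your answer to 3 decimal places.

1.889 bits/symbol

Probabilities are the counts divided by 99.
Repeatedly combine the two least-probable nodes; the expected code length is the sum of the merged weights.
merge 1/11 + 19/99 → 28/99
merge 28/99 + 32/99 → 20/33
merge 13/33 + 20/33 → 1
L = 28/99 + 20/33 + 1 = 17/9 ≈ 1.889 bits/symbol.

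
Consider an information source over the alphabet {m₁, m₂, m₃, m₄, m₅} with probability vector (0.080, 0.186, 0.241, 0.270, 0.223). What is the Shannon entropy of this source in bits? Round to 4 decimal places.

2.2304 bits

H = −Σ pᵢ log₂ pᵢ.
−0.080·log₂(0.080) = 0.2915
−0.186·log₂(0.186) = 0.4514
−0.241·log₂(0.241) = 0.4947
−0.270·log₂(0.270) = 0.5100
−0.223·log₂(0.223) = 0.4828
Sum ≈ 2.2304 → 2.2304 bits.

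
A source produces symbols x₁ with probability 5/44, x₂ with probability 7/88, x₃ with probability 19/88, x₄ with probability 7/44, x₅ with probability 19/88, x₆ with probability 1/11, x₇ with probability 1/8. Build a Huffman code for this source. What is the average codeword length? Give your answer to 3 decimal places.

2.739 bits/symbol

Repeatedly combine the two least-probable nodes; the expected code length is the sum of the merged weights.
merge 7/88 + 1/11 → 15/88
merge 5/44 + 1/8 → 21/88
merge 7/44 + 15/88 → 29/88
merge 19/88 + 19/88 → 19/44
merge 21/88 + 29/88 → 25/44
merge 19/44 + 25/44 → 1
L = 15/88 + 21/88 + 29/88 + 19/44 + 25/44 + 1 = 241/88 ≈ 2.739 bits/symbol.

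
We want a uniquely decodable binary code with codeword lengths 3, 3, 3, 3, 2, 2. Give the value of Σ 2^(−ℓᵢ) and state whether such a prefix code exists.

With common denominator 2^3 = 8: Σ 2^(−ℓᵢ) = 1/8 + 1/8 + 1/8 + 1/8 + 2/8 + 2/8 = 8/8 = 1.
Kraft's inequality requires Σ ≤ 1; here Σ = 1 ≤ 1, so such a prefix code exists.

1; yes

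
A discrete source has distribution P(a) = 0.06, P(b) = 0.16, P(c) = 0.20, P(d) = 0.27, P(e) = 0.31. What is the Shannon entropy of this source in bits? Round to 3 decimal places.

2.165 bits

H = −Σ pᵢ log₂ pᵢ.
−0.06·log₂(0.06) = 0.2435
−0.16·log₂(0.16) = 0.4230
−0.20·log₂(0.20) = 0.4644
−0.27·log₂(0.27) = 0.5100
−0.31·log₂(0.31) = 0.5238
Sum ≈ 2.1648 → 2.165 bits.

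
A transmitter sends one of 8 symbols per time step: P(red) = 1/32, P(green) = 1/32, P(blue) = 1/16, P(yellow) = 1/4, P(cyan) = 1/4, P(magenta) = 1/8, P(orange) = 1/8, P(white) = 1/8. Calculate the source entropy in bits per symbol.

Each probability is a power of 1/2, so log₂(1/p) is an integer.
H = Σ p·log₂(1/p) = 1/32·5 + 1/32·5 + 1/16·4 + 1/4·2 + 1/4·2 + 1/8·3 + 1/8·3 + 1/8·3 = 2.6875 bits.

2.6875 bits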